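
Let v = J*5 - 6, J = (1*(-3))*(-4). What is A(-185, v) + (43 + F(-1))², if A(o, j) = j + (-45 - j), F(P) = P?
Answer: 1719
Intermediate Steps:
J = 12 (J = -3*(-4) = 12)
v = 54 (v = 12*5 - 6 = 60 - 6 = 54)
A(o, j) = -45
A(-185, v) + (43 + F(-1))² = -45 + (43 - 1)² = -45 + 42² = -45 + 1764 = 1719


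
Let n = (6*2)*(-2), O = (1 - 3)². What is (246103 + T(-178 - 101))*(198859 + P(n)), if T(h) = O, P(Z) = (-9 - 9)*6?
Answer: 48914012357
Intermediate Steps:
O = 4 (O = (-2)² = 4)
n = -24 (n = 12*(-2) = -24)
P(Z) = -108 (P(Z) = -18*6 = -108)
T(h) = 4
(246103 + T(-178 - 101))*(198859 + P(n)) = (246103 + 4)*(198859 - 108) = 246107*198751 = 48914012357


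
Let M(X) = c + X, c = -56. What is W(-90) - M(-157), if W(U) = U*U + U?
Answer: 8223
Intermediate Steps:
M(X) = -56 + X
W(U) = U + U² (W(U) = U² + U = U + U²)
W(-90) - M(-157) = -90*(1 - 90) - (-56 - 157) = -90*(-89) - 1*(-213) = 8010 + 213 = 8223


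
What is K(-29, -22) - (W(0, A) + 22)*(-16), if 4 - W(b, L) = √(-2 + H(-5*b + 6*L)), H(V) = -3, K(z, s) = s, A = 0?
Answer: 394 - 16*I*√5 ≈ 394.0 - 35.777*I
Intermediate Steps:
W(b, L) = 4 - I*√5 (W(b, L) = 4 - √(-2 - 3) = 4 - √(-5) = 4 - I*√5)
K(-29, -22) - (W(0, A) + 22)*(-16) = -22 - ((4 - I*√5) + 22)*(-16) = -22 - (26 - I*√5)*(-16) = -22 - (-416 + 16*I*√5) = -22 + (416 - 16*I*√5) = 394 - 16*I*√5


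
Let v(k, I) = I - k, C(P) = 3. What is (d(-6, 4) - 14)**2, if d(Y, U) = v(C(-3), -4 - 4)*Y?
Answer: 2704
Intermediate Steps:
d(Y, U) = -11*Y (d(Y, U) = ((-4 - 4) - 1*3)*Y = (-8 - 3)*Y = -11*Y)
(d(-6, 4) - 14)**2 = (-11*(-6) - 14)**2 = (66 - 14)**2 = 52**2 = 2704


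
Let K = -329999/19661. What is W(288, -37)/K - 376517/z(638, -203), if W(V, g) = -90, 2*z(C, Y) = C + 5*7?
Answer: -247309600196/222089327 ≈ -1113.6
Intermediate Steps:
z(C, Y) = 35/2 + C/2 (z(C, Y) = (C + 5*7)/2 = (C + 35)/2 = (35 + C)/2 = 35/2 + C/2)
K = -329999/19661 (K = -329999*1/19661 = -329999/19661 ≈ -16.784)
W(288, -37)/K - 376517/z(638, -203) = -90/(-329999/19661) - 376517/(35/2 + (½)*638) = -90*(-19661/329999) - 376517/(35/2 + 319) = 1769490/329999 - 376517/673/2 = 1769490/329999 - 376517*2/673 = 1769490/329999 - 753034/673 = -247309600196/222089327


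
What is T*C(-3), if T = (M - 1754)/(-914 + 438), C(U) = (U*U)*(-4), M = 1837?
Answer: 747/119 ≈ 6.2773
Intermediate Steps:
C(U) = -4*U² (C(U) = U²*(-4) = -4*U²)
T = -83/476 (T = (1837 - 1754)/(-914 + 438) = 83/(-476) = 83*(-1/476) = -83/476 ≈ -0.17437)
T*C(-3) = -(-83)*(-3)²/119 = -(-83)*9/119 = -83/476*(-36) = 747/119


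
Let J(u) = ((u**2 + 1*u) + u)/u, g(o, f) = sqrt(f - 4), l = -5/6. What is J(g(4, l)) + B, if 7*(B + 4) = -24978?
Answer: -24992/7 + I*sqrt(174)/6 ≈ -3570.3 + 2.1985*I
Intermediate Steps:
l = -5/6 (l = -5*1/6 = -5/6 ≈ -0.83333)
B = -25006/7 (B = -4 + (1/7)*(-24978) = -4 - 24978/7 = -25006/7 ≈ -3572.3)
g(o, f) = sqrt(-4 + f)
J(u) = (u**2 + 2*u)/u (J(u) = ((u**2 + u) + u)/u = ((u + u**2) + u)/u = (u**2 + 2*u)/u)
J(g(4, l)) + B = (2 + sqrt(-4 - 5/6)) - 25006/7 = (2 + sqrt(-29/6)) - 25006/7 = (2 + I*sqrt(174)/6) - 25006/7 = -24992/7 + I*sqrt(174)/6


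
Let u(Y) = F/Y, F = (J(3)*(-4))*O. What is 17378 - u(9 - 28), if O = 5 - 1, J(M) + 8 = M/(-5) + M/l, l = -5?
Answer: 1651646/95 ≈ 17386.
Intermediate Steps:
J(M) = -8 - 2*M/5 (J(M) = -8 + (M/(-5) + M/(-5)) = -8 + (M*(-⅕) + M*(-⅕)) = -8 + (-M/5 - M/5) = -8 - 2*M/5)
O = 4
F = 736/5 (F = ((-8 - ⅖*3)*(-4))*4 = ((-8 - 6/5)*(-4))*4 = -46/5*(-4)*4 = (184/5)*4 = 736/5 ≈ 147.20)
u(Y) = 736/(5*Y)
17378 - u(9 - 28) = 17378 - 736/(5*(9 - 28)) = 17378 - 736/(5*(-19)) = 17378 - 736*(-1)/(5*19) = 17378 - 1*(-736/95) = 17378 + 736/95 = 1651646/95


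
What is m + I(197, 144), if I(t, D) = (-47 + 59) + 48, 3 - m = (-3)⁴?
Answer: -18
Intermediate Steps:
m = -78 (m = 3 - 1*(-3)⁴ = 3 - 1*81 = 3 - 81 = -78)
I(t, D) = 60 (I(t, D) = 12 + 48 = 60)
m + I(197, 144) = -78 + 60 = -18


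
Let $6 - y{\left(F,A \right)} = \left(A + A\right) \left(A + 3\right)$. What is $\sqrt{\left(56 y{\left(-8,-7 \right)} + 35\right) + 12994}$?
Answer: $\sqrt{10229} \approx 101.14$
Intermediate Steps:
$y{\left(F,A \right)} = 6 - 2 A \left(3 + A\right)$ ($y{\left(F,A \right)} = 6 - \left(A + A\right) \left(A + 3\right) = 6 - 2 A \left(3 + A\right)$)
$\sqrt{\left(56 y{\left(-8,-7 \right)} + 35\right) + 12994} = \sqrt{\left(56 \left(6 - -42 - 2 \left(-7\right)^{2}\right) + 35\right) + 12994} = \sqrt{\left(56 \left(6 + 42 - 98\right) + 35\right) + 12994} = \sqrt{\left(56 \left(-50\right) + 35\right) + 12994} = \sqrt{\left(-2800 + 35\right) + 12994} = \sqrt{-2765 + 12994} = \sqrt{10229}$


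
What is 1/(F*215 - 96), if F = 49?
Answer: 1/10439 ≈ 9.5795e-5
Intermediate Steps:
1/(F*215 - 96) = 1/(49*215 - 96) = 1/(10535 - 96) = 1/10439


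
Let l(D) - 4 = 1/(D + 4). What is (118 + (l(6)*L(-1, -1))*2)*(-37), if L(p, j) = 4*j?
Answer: -15762/5 ≈ -3152.4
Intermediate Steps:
l(D) = 4 + 1/(4 + D) (l(D) = 4 + 1/(D + 4) = 4 + 1/(4 + D))
(118 + (l(6)*L(-1, -1))*2)*(-37) = (118 + (((17 + 4*6)/(4 + 6))*(4*(-1)))*2)*(-37) = (118 + (((17 + 24)/10)*(-4))*2)*(-37) = (118 + (((⅒)*41)*(-4))*2)*(-37) = (118 + ((41/10)*(-4))*2)*(-37) = (118 - 82/5*2)*(-37) = (118 - 164/5)*(-37) = (426/5)*(-37) = -15762/5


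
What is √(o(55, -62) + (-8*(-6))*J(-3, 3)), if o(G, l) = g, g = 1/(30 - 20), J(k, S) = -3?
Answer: I*√14390/10 ≈ 11.996*I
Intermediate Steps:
g = ⅒ (g = 1/10 = ⅒ ≈ 0.10000)
o(G, l) = ⅒
√(o(55, -62) + (-8*(-6))*J(-3, 3)) = √(⅒ - 8*(-6)*(-3)) = √(⅒ + 48*(-3)) = √(⅒ - 144) = √(-1439/10) = I*√14390/10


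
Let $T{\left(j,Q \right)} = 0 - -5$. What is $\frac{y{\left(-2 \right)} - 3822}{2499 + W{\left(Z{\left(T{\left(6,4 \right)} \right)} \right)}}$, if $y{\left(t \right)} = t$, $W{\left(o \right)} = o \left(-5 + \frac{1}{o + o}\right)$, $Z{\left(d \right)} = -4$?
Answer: $- \frac{7648}{5039} \approx -1.5178$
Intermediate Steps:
$T{\left(j,Q \right)} = 5$ ($T{\left(j,Q \right)} = 0 + 5 = 5$)
$W{\left(o \right)} = o \left(-5 + \frac{1}{2 o}\right)$
$\frac{y{\left(-2 \right)} - 3822}{2499 + W{\left(Z{\left(T{\left(6,4 \right)} \right)} \right)}} = \frac{-2 - 3822}{2499 + \left(\frac{1}{2} - -20\right)} = - \frac{3824}{2499 + \left(\frac{1}{2} + 20\right)} = - \frac{3824}{2499 + \frac{41}{2}} = - \frac{3824}{\frac{5039}{2}} = \left(-3824\right) \frac{2}{5039} = - \frac{7648}{5039}$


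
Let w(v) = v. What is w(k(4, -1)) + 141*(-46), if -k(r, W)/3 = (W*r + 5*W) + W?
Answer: -6456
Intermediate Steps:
k(r, W) = -18*W - 3*W*r (k(r, W) = -3*((W*r + 5*W) + W) = -3*((5*W + W*r) + W) = -3*(6*W + W*r) = -18*W - 3*W*r)
w(k(4, -1)) + 141*(-46) = -3*(-1)*(6 + 4) + 141*(-46) = -3*(-1)*10 - 6486 = 30 - 6486 = -6456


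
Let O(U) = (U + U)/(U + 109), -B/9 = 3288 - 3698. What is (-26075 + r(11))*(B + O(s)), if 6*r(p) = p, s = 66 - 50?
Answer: -36081247399/375 ≈ -9.6217e+7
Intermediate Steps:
B = 3690 (B = -9*(3288 - 3698) = -9*(-410) = 3690)
s = 16
r(p) = p/6
O(U) = 2*U/(109 + U) (O(U) = (2*U)/(109 + U) = 2*U/(109 + U))
(-26075 + r(11))*(B + O(s)) = (-26075 + (⅙)*11)*(3690 + 2*16/(109 + 16)) = (-26075 + 11/6)*(3690 + 2*16/125) = -156439*(3690 + 2*16*(1/125))/6 = -156439*(3690 + 32/125)/6 = -156439/6*461282/125 = -36081247399/375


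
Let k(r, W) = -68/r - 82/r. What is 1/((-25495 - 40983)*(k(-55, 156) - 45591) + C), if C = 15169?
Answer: 11/33336955997 ≈ 3.2996e-10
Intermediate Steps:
k(r, W) = -150/r
1/((-25495 - 40983)*(k(-55, 156) - 45591) + C) = 1/((-25495 - 40983)*(-150/(-55) - 45591) + 15169) = 1/(-66478*(-150*(-1/55) - 45591) + 15169) = 1/(-66478*(30/11 - 45591) + 15169) = 1/(-66478*(-501471/11) + 15169) = 1/(33336789138/11 + 15169) = 1/(33336955997/11) = 11/33336955997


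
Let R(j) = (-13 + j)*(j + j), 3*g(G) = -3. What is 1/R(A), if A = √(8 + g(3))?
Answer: -1/324 - 13*√7/2268 ≈ -0.018252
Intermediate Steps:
g(G) = -1 (g(G) = (⅓)*(-3) = -1)
A = √7 (A = √(8 - 1) = √7 ≈ 2.6458)
R(j) = 2*j*(-13 + j) (R(j) = (-13 + j)*(2*j) = 2*j*(-13 + j))
1/R(A) = 1/(2*√7*(-13 + √7)) = √7/(14*(-13 + √7))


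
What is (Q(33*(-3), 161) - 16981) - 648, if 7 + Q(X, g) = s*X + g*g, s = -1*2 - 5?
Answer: 8978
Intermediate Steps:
s = -7 (s = -2 - 5 = -7)
Q(X, g) = -7 + g² - 7*X (Q(X, g) = -7 + (-7*X + g*g) = -7 + (-7*X + g²) = -7 + (g² - 7*X) = -7 + g² - 7*X)
(Q(33*(-3), 161) - 16981) - 648 = ((-7 + 161² - 231*(-3)) - 16981) - 648 = ((-7 + 25921 - 7*(-99)) - 16981) - 648 = ((-7 + 25921 + 693) - 16981) - 648 = (26607 - 16981) - 648 = 9626 - 648 = 8978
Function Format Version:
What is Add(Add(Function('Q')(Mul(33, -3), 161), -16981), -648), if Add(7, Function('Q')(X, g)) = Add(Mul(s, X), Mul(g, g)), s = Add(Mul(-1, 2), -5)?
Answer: 8978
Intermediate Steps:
s = -7 (s = Add(-2, -5) = -7)
Function('Q')(X, g) = Add(-7, Pow(g, 2), Mul(-7, X)) (Function('Q')(X, g) = Add(-7, Add(Mul(-7, X), Mul(g, g))) = Add(-7, Add(Mul(-7, X), Pow(g, 2))) = Add(-7, Add(Pow(g, 2), Mul(-7, X))) = Add(-7, Pow(g, 2), Mul(-7, X)))
Add(Add(Function('Q')(Mul(33, -3), 161), -16981), -648) = Add(Add(Add(-7, Pow(161, 2), Mul(-7, Mul(33, -3))), -16981), -648) = Add(Add(Add(-7, 25921, Mul(-7, -99)), -16981), -648) = Add(Add(Add(-7, 25921, 693), -16981), -648) = Add(Add(26607, -16981), -648) = Add(9626, -648) = 8978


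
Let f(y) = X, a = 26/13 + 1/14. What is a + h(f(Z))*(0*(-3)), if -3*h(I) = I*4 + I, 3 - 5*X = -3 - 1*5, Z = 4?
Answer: 29/14 ≈ 2.0714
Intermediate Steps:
X = 11/5 (X = ⅗ - (-3 - 1*5)/5 = ⅗ - (-3 - 5)/5 = ⅗ - ⅕*(-8) = ⅗ + 8/5 = 11/5 ≈ 2.2000)
a = 29/14 (a = 26*(1/13) + 1*(1/14) = 2 + 1/14 = 29/14 ≈ 2.0714)
f(y) = 11/5
h(I) = -5*I/3 (h(I) = -(I*4 + I)/3 = -(4*I + I)/3 = -5*I/3)
a + h(f(Z))*(0*(-3)) = 29/14 + (-5/3*11/5)*(0*(-3)) = 29/14 - 11/3*0 = 29/14 + 0 = 29/14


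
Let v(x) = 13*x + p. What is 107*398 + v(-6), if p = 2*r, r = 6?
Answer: 42520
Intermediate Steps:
p = 12 (p = 2*6 = 12)
v(x) = 12 + 13*x (v(x) = 13*x + 12 = 12 + 13*x)
107*398 + v(-6) = 107*398 + (12 + 13*(-6)) = 42586 + (12 - 78) = 42586 - 66 = 42520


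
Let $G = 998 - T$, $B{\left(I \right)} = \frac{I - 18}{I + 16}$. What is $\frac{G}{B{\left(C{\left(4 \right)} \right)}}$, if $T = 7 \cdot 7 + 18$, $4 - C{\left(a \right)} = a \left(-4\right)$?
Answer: $16758$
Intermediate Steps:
$C{\left(a \right)} = 4 + 4 a$ ($C{\left(a \right)} = 4 - a \left(-4\right) = 4 - - 4 a = 4 + 4 a$)
$T = 67$ ($T = 49 + 18 = 67$)
$B{\left(I \right)} = \frac{-18 + I}{16 + I}$
$G = 931$ ($G = 998 - 67 = 931$)
$\frac{G}{B{\left(C{\left(4 \right)} \right)}} = \frac{1}{\frac{1}{16 + \left(4 + 4 \cdot 4\right)} \left(-18 + \left(4 + 4 \cdot 4\right)\right)} 931 = \frac{1}{\frac{1}{16 + \left(4 + 16\right)} \left(-18 + \left(4 + 16\right)\right)} 931 = \frac{1}{\frac{1}{16 + 20} \left(-18 + 20\right)} 931 = \frac{1}{\frac{1}{36} \cdot 2} \cdot 931 = \frac{1}{\frac{1}{18}} \cdot 931 = 18 \cdot 931 = 16758$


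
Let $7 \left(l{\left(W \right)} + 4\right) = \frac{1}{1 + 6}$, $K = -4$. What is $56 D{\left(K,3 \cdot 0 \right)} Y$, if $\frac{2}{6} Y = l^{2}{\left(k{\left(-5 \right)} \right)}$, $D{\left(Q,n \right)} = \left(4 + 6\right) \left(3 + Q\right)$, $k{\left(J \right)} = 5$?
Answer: $- \frac{9126000}{343} \approx -26606.0$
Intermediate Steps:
$l{\left(W \right)} = - \frac{195}{49}$ ($l{\left(W \right)} = -4 + \frac{1}{7 \left(1 + 6\right)} = -4 + \frac{1}{7 \cdot 7} = -4 + \frac{1}{7} \cdot \frac{1}{7} = -4 + \frac{1}{49} = - \frac{195}{49}$)
$D{\left(Q,n \right)} = 30 + 10 Q$ ($D{\left(Q,n \right)} = 10 \left(3 + Q\right) = 30 + 10 Q$)
$Y = \frac{114075}{2401}$ ($Y = 3 \left(- \frac{195}{49}\right)^{2} = 3 \cdot \frac{38025}{2401} = \frac{114075}{2401} \approx 47.511$)
$56 D{\left(K,3 \cdot 0 \right)} Y = 56 \left(30 + 10 \left(-4\right)\right) \frac{114075}{2401} = 56 \left(30 - 40\right) \frac{114075}{2401} = 56 \left(-10\right) \frac{114075}{2401} = \left(-560\right) \frac{114075}{2401} = - \frac{9126000}{343}$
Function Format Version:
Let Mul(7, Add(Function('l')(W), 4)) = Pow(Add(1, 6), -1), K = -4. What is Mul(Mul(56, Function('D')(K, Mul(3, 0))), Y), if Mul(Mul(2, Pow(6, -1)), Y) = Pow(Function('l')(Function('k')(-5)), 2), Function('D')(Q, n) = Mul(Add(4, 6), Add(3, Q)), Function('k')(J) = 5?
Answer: Rational(-9126000, 343) ≈ -26606.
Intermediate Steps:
Function('l')(W) = Rational(-195, 49) (Function('l')(W) = Add(-4, Mul(Rational(1, 7), Pow(Add(1, 6), -1))) = Add(-4, Mul(Rational(1, 7), Pow(7, -1))) = Add(-4, Mul(Rational(1, 7), Rational(1, 7))) = Add(-4, Rational(1, 49)) = Rational(-195, 49))
Function('D')(Q, n) = Add(30, Mul(10, Q)) (Function('D')(Q, n) = Mul(10, Add(3, Q)) = Add(30, Mul(10, Q)))
Y = Rational(114075, 2401) (Y = Mul(3, Pow(Rational(-195, 49), 2)) = Mul(3, Rational(38025, 2401)) = Rational(114075, 2401) ≈ 47.511)
Mul(Mul(56, Function('D')(K, Mul(3, 0))), Y) = Mul(Mul(56, Add(30, Mul(10, -4))), Rational(114075, 2401)) = Mul(Mul(56, Add(30, -40)), Rational(114075, 2401)) = Mul(Mul(56, -10), Rational(114075, 2401)) = Mul(-560, Rational(114075, 2401)) = Rational(-9126000, 343)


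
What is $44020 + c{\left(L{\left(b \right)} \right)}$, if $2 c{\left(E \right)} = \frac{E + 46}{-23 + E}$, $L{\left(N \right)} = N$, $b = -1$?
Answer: $\frac{704305}{16} \approx 44019.0$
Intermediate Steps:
$c{\left(E \right)} = \frac{46 + E}{2 \left(-23 + E\right)}$ ($c{\left(E \right)} = \frac{\left(E + 46\right) \frac{1}{-23 + E}}{2} = \frac{\left(46 + E\right) \frac{1}{-23 + E}}{2} = \frac{\frac{1}{-23 + E} \left(46 + E\right)}{2} = \frac{46 + E}{2 \left(-23 + E\right)}$)
$44020 + c{\left(L{\left(b \right)} \right)} = 44020 + \frac{46 - 1}{2 \left(-23 - 1\right)} = 44020 + \frac{1}{2} \frac{1}{-24} \cdot 45 = 44020 + \frac{1}{2} \left(- \frac{1}{24}\right) 45 = 44020 - \frac{15}{16} = \frac{704305}{16}$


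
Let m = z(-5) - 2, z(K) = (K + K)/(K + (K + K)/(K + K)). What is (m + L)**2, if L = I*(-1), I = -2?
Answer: 25/4 ≈ 6.2500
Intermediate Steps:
L = 2 (L = -2*(-1) = 2)
z(K) = 2*K/(1 + K) (z(K) = (2*K)/(K + (2*K)/((2*K))) = (2*K)/(K + (2*K)*(1/(2*K))) = (2*K)/(K + 1) = (2*K)/(1 + K) = 2*K/(1 + K))
m = 1/2 (m = 2*(-5)/(1 - 5) - 2 = 2*(-5)/(-4) - 2 = 2*(-5)*(-1/4) - 2 = 5/2 - 2 = 1/2 ≈ 0.50000)
(m + L)**2 = (1/2 + 2)**2 = (5/2)**2 = 25/4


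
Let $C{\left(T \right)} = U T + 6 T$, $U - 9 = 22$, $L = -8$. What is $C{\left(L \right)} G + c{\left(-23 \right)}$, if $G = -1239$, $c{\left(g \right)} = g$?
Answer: $366721$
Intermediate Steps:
$U = 31$ ($U = 9 + 22 = 31$)
$C{\left(T \right)} = 37 T$ ($C{\left(T \right)} = 31 T + 6 T = 37 T$)
$C{\left(L \right)} G + c{\left(-23 \right)} = 37 \left(-8\right) \left(-1239\right) - 23 = \left(-296\right) \left(-1239\right) - 23 = 366744 - 23 = 366721$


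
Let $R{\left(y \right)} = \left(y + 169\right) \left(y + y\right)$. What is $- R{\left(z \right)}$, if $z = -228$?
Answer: $-26904$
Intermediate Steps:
$R{\left(y \right)} = 2 y \left(169 + y\right)$ ($R{\left(y \right)} = \left(169 + y\right) 2 y = 2 y \left(169 + y\right)$)
$- R{\left(z \right)} = - 2 \left(-228\right) \left(169 - 228\right) = - 2 \left(-228\right) \left(-59\right) = \left(-1\right) 26904 = -26904$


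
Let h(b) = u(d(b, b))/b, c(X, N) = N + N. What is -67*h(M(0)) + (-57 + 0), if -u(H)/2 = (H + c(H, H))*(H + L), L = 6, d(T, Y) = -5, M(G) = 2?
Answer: -1062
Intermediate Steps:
c(X, N) = 2*N
u(H) = -6*H*(6 + H) (u(H) = -2*(H + 2*H)*(H + 6) = -2*3*H*(6 + H) = -6*H*(6 + H))
h(b) = 30/b (h(b) = (6*(-5)*(-6 - 1*(-5)))/b = (6*(-5)*(-6 + 5))/b = (6*(-5)*(-1))/b = 30/b)
-67*h(M(0)) + (-57 + 0) = -2010/2 + (-57 + 0) = -2010/2 - 57 = -67*15 - 57 = -1005 - 57 = -1062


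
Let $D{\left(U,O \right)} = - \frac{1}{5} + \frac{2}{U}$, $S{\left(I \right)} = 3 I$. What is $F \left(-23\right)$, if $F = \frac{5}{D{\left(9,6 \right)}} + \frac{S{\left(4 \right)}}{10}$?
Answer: $- \frac{26013}{5} \approx -5202.6$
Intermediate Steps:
$D{\left(U,O \right)} = - \frac{1}{5} + \frac{2}{U}$ ($D{\left(U,O \right)} = \left(-1\right) \frac{1}{5} + \frac{2}{U} = - \frac{1}{5} + \frac{2}{U}$)
$F = \frac{1131}{5}$ ($F = \frac{5}{\frac{1}{5} \cdot \frac{1}{9} \left(10 - 9\right)} + \frac{3 \cdot 4}{10} = \frac{5}{\frac{1}{5} \cdot \frac{1}{9} \left(10 - 9\right)} + 12 \cdot \frac{1}{10} = \frac{5}{\frac{1}{5} \cdot \frac{1}{9} \cdot 1} + \frac{6}{5} = 5 \frac{1}{\frac{1}{45}} + \frac{6}{5} = 5 \cdot 45 + \frac{6}{5} = 225 + \frac{6}{5} = \frac{1131}{5} \approx 226.2$)
$F \left(-23\right) = \frac{1131}{5} \left(-23\right) = - \frac{26013}{5}$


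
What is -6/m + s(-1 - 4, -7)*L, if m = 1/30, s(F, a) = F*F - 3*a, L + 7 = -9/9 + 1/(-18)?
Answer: -4955/9 ≈ -550.56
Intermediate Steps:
L = -145/18 (L = -7 + (-9/9 + 1/(-18)) = -7 + (-9*⅑ + 1*(-1/18)) = -7 + (-1 - 1/18) = -7 - 19/18 = -145/18 ≈ -8.0556)
s(F, a) = F² - 3*a
m = 1/30 ≈ 0.033333
-6/m + s(-1 - 4, -7)*L = -6/1/30 + ((-1 - 4)² - 3*(-7))*(-145/18) = -6*30 + ((-5)² + 21)*(-145/18) = -180 + (25 + 21)*(-145/18) = -180 + 46*(-145/18) = -180 - 3335/9 = -4955/9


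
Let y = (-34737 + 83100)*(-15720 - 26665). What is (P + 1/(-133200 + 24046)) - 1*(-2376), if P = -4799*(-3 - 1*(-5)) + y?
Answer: -223751834931459/109154 ≈ -2.0499e+9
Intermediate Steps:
y = -2049865755 (y = 48363*(-42385) = -2049865755)
P = -2049875353 (P = -4799*(-3 - 1*(-5)) - 2049865755 = -4799*(-3 + 5) - 2049865755 = -4799*2 - 2049865755 = -9598 - 2049865755 = -2049875353)
(P + 1/(-133200 + 24046)) - 1*(-2376) = (-2049875353 + 1/(-133200 + 24046)) - 1*(-2376) = (-2049875353 + 1/(-109154)) + 2376 = (-2049875353 - 1/109154) + 2376 = -223752094281363/109154 + 2376 = -223751834931459/109154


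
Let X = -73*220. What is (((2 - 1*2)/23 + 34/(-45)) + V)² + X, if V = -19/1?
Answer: -31731179/2025 ≈ -15670.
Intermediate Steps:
X = -16060
V = -19 (V = -19*1 = -19)
(((2 - 1*2)/23 + 34/(-45)) + V)² + X = (((2 - 1*2)/23 + 34/(-45)) - 19)² - 16060 = (((2 - 2)*(1/23) + 34*(-1/45)) - 19)² - 16060 = ((0*(1/23) - 34/45) - 19)² - 16060 = ((0 - 34/45) - 19)² - 16060 = (-34/45 - 19)² - 16060 = (-889/45)² - 16060 = 790321/2025 - 16060 = -31731179/2025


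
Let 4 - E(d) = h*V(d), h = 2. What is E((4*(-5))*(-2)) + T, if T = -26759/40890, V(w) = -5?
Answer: 545701/40890 ≈ 13.346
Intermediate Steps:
E(d) = 14 (E(d) = 4 - 2*(-5) = 4 - 1*(-10) = 4 + 10 = 14)
T = -26759/40890 (T = -26759*1/40890 = -26759/40890 ≈ -0.65441)
E((4*(-5))*(-2)) + T = 14 - 26759/40890 = 545701/40890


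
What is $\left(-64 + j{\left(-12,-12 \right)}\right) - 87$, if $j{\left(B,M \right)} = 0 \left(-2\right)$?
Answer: $-151$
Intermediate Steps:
$j{\left(B,M \right)} = 0$
$\left(-64 + j{\left(-12,-12 \right)}\right) - 87 = \left(-64 + 0\right) - 87 = -64 - 87 = -151$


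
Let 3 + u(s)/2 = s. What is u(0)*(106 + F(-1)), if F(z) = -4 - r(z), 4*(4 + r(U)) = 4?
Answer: -630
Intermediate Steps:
r(U) = -3 (r(U) = -4 + (¼)*4 = -4 + 1 = -3)
F(z) = -1 (F(z) = -4 - 1*(-3) = -4 + 3 = -1)
u(s) = -6 + 2*s
u(0)*(106 + F(-1)) = (-6 + 2*0)*(106 - 1) = (-6 + 0)*105 = -6*105 = -630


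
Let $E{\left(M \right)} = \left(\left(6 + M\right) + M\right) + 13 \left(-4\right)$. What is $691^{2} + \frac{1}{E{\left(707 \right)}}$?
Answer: $\frac{653194009}{1368} \approx 4.7748 \cdot 10^{5}$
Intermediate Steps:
$E{\left(M \right)} = -46 + 2 M$ ($E{\left(M \right)} = \left(6 + 2 M\right) - 52 = -46 + 2 M$)
$691^{2} + \frac{1}{E{\left(707 \right)}} = 691^{2} + \frac{1}{-46 + 2 \cdot 707} = 477481 + \frac{1}{-46 + 1414} = 477481 + \frac{1}{1368} = \frac{653194009}{1368}$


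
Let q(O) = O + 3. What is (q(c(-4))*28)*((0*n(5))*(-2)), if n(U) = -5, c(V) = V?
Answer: 0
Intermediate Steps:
q(O) = 3 + O
(q(c(-4))*28)*((0*n(5))*(-2)) = ((3 - 4)*28)*((0*(-5))*(-2)) = (-1*28)*(0*(-2)) = -28*0 = 0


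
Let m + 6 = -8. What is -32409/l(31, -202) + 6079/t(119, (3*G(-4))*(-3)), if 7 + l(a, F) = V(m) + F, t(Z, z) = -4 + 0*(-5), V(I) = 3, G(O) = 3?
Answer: -561319/412 ≈ -1362.4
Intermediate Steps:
m = -14 (m = -6 - 8 = -14)
t(Z, z) = -4 (t(Z, z) = -4 + 0 = -4)
l(a, F) = -4 + F (l(a, F) = -7 + (3 + F) = -4 + F)
-32409/l(31, -202) + 6079/t(119, (3*G(-4))*(-3)) = -32409/(-4 - 202) + 6079/(-4) = -32409/(-206) + 6079*(-¼) = -32409*(-1/206) - 6079/4 = 32409/206 - 6079/4 = -561319/412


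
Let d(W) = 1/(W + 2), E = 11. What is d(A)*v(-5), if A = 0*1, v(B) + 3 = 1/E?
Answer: -16/11 ≈ -1.4545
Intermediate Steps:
v(B) = -32/11 (v(B) = -3 + 1/11 = -32/11)
A = 0
d(W) = 1/(2 + W)
d(A)*v(-5) = -32/11/(2 + 0) = -32/11/2 = (½)*(-32/11) = -16/11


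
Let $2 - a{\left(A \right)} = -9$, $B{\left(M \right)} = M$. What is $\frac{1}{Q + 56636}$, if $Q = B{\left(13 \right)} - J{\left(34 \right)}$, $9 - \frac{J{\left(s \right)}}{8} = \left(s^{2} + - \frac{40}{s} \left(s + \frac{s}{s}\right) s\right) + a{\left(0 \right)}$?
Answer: $\frac{1}{54713} \approx 1.8277 \cdot 10^{-5}$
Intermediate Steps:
$a{\left(A \right)} = 11$ ($a{\left(A \right)} = 2 - -9 = 2 + 9 = 11$)
$J{\left(s \right)} = 304 - 8 s^{2} + 320 s$ ($J{\left(s \right)} = 72 - 8 \left(\left(s^{2} + - \frac{40}{s} \left(s + \frac{s}{s}\right) s\right) + 11\right) = 72 - 8 \left(\left(s^{2} + - \frac{40}{s} \left(s + 1\right) s\right) + 11\right) = 72 - 8 \left(\left(s^{2} + - \frac{40}{s} \left(1 + s\right) s\right) + 11\right) = 72 - 8 \left(\left(s^{2} + - \frac{40 \left(1 + s\right)}{s} s\right) + 11\right) = 72 - 8 \left(\left(s^{2} - \left(40 + 40 s\right)\right) + 11\right) = 72 - 8 \left(\left(-40 + s^{2} - 40 s\right) + 11\right) = 72 - 8 \left(-29 + s^{2} - 40 s\right) = 72 + \left(232 - 8 s^{2} + 320 s\right) = 304 - 8 s^{2} + 320 s$)
$Q = -1923$ ($Q = 13 - \left(304 - 8 \cdot 34^{2} + 320 \cdot 34\right) = 13 - \left(304 - 9248 + 10880\right) = 13 - 1936 = -1923$)
$\frac{1}{Q + 56636} = \frac{1}{-1923 + 56636} = \frac{1}{54713}$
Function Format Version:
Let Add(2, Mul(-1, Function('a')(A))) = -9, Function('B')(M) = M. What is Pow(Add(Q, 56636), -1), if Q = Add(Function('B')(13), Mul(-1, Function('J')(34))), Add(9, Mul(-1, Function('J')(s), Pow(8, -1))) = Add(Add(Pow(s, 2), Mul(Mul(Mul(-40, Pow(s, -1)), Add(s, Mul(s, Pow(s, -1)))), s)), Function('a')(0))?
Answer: Rational(1, 54713) ≈ 1.8277e-5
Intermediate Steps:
Function('a')(A) = 11 (Function('a')(A) = Add(2, Mul(-1, -9)) = Add(2, 9) = 11)
Function('J')(s) = Add(304, Mul(-8, Pow(s, 2)), Mul(320, s)) (Function('J')(s) = Add(72, Mul(-8, Add(Add(Pow(s, 2), Mul(Mul(Mul(-40, Pow(s, -1)), Add(s, Mul(s, Pow(s, -1)))), s)), 11))) = Add(72, Mul(-8, Add(Add(Pow(s, 2), Mul(Mul(Mul(-40, Pow(s, -1)), Add(s, 1)), s)), 11))) = Add(72, Mul(-8, Add(Add(Pow(s, 2), Mul(Mul(Mul(-40, Pow(s, -1)), Add(1, s)), s)), 11))) = Add(72, Mul(-8, Add(Add(Pow(s, 2), Mul(Mul(-40, Pow(s, -1), Add(1, s)), s)), 11))) = Add(72, Mul(-8, Add(Add(Pow(s, 2), Add(-40, Mul(-40, s))), 11))) = Add(72, Mul(-8, Add(Add(-40, Pow(s, 2), Mul(-40, s)), 11))) = Add(72, Mul(-8, Add(-29, Pow(s, 2), Mul(-40, s)))) = Add(72, Add(232, Mul(-8, Pow(s, 2)), Mul(320, s))) = Add(304, Mul(-8, Pow(s, 2)), Mul(320, s)))
Q = -1923 (Q = Add(13, Mul(-1, Add(304, Mul(-8, Pow(34, 2)), Mul(320, 34)))) = Add(13, Mul(-1, Add(304, Mul(-8, 1156), 10880))) = Add(13, Mul(-1, Add(304, -9248, 10880))) = Add(13, Mul(-1, 1936)) = Add(13, -1936) = -1923)
Pow(Add(Q, 56636), -1) = Pow(Add(-1923, 56636), -1) = Pow(54713, -1) = Rational(1, 54713)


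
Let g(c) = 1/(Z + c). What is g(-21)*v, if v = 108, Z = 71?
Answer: 54/25 ≈ 2.1600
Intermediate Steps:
g(c) = 1/(71 + c)
g(-21)*v = 108/(71 - 21) = 108/50 = (1/50)*108 = 54/25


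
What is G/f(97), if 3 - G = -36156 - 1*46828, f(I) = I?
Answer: 82987/97 ≈ 855.54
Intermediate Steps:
G = 82987 (G = 3 - (-36156 - 1*46828) = 3 - (-36156 - 46828) = 3 - 1*(-82984) = 3 + 82984 = 82987)
G/f(97) = 82987/97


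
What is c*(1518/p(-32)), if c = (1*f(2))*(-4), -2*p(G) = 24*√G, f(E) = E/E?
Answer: -253*I*√2/4 ≈ -89.449*I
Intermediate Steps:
f(E) = 1
p(G) = -12*√G
c = -4 (c = (1*1)*(-4) = 1*(-4) = -4)
c*(1518/p(-32)) = -6072/((-48*I*√2)) = -6072*I*√2/96 = -253*I*√2/4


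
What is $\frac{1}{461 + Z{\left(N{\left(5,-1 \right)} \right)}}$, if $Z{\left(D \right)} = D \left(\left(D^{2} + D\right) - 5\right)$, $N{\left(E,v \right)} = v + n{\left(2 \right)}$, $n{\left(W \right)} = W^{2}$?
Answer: $\frac{1}{482} \approx 0.0020747$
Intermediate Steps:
$N{\left(E,v \right)} = 4 + v$ ($N{\left(E,v \right)} = v + 2^{2} = v + 4 = 4 + v$)
$Z{\left(D \right)} = D \left(-5 + D + D^{2}\right)$ ($Z{\left(D \right)} = D \left(\left(D + D^{2}\right) - 5\right) = D \left(-5 + D + D^{2}\right)$)
$\frac{1}{461 + Z{\left(N{\left(5,-1 \right)} \right)}} = \frac{1}{461 + \left(4 - 1\right) \left(-5 + \left(4 - 1\right) + \left(4 - 1\right)^{2}\right)} = \frac{1}{461 + 3 \left(-5 + 3 + 3^{2}\right)} = \frac{1}{461 + 3 \left(-5 + 3 + 9\right)} = \frac{1}{461 + 3 \cdot 7} = \frac{1}{461 + 21} = \frac{1}{482}$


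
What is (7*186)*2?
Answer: 2604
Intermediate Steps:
(7*186)*2 = 1302*2 = 2604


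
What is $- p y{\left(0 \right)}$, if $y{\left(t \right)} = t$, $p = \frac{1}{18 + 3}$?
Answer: $0$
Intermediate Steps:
$p = \frac{1}{21} \approx 0.047619$
$- p y{\left(0 \right)} = \left(-1\right) \frac{1}{21} \cdot 0 = \left(- \frac{1}{21}\right) 0 = 0$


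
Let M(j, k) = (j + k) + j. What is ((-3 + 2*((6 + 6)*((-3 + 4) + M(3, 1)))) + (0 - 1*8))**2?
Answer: 32761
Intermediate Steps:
M(j, k) = k + 2*j
((-3 + 2*((6 + 6)*((-3 + 4) + M(3, 1)))) + (0 - 1*8))**2 = ((-3 + 2*((6 + 6)*((-3 + 4) + (1 + 2*3)))) + (0 - 1*8))**2 = ((-3 + 2*(12*(1 + (1 + 6)))) + (0 - 8))**2 = ((-3 + 2*(12*(1 + 7))) - 8)**2 = ((-3 + 2*(12*8)) - 8)**2 = ((-3 + 2*96) - 8)**2 = ((-3 + 192) - 8)**2 = (189 - 8)**2 = 181**2 = 32761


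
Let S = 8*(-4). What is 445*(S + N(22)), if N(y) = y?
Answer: -4450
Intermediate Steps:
S = -32
445*(S + N(22)) = 445*(-32 + 22) = 445*(-10) = -4450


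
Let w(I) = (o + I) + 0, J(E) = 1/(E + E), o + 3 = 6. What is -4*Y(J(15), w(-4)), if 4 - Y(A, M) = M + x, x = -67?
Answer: -288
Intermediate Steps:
o = 3 (o = -3 + 6 = 3)
J(E) = 1/(2*E)
w(I) = 3 + I (w(I) = (3 + I) + 0 = 3 + I)
Y(A, M) = 71 - M (Y(A, M) = 4 - (M - 67) = 4 - (-67 + M) = 4 + (67 - M) = 71 - M)
-4*Y(J(15), w(-4)) = -4*(71 - (3 - 4)) = -4*(71 - 1*(-1)) = -4*(71 + 1) = -4*72 = -288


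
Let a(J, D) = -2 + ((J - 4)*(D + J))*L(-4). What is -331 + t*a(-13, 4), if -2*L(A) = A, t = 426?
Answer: 129173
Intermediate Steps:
L(A) = -A/2
a(J, D) = -2 + 2*(-4 + J)*(D + J) (a(J, D) = -2 + ((J - 4)*(D + J))*(-½*(-4)) = -2 + ((-4 + J)*(D + J))*2 = -2 + 2*(-4 + J)*(D + J))
-331 + t*a(-13, 4) = -331 + 426*(-2 - 8*4 - 8*(-13) + 2*(-13)² + 2*4*(-13)) = -331 + 426*(-2 - 32 + 104 + 2*169 - 104) = -331 + 426*(-2 - 32 + 104 + 338 - 104) = -331 + 426*304 = -331 + 129504 = 129173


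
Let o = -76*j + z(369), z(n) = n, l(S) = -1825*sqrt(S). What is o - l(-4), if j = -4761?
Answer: 362205 + 3650*I ≈ 3.6221e+5 + 3650.0*I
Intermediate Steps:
o = 362205 (o = -76*(-4761) + 369 = 361836 + 369 = 362205)
o - l(-4) = 362205 - (-1825)*sqrt(-4) = 362205 - (-1825)*2*I = 362205 - (-3650)*I = 362205 + 3650*I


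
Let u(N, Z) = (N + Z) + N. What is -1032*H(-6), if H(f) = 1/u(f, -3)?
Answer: 344/5 ≈ 68.800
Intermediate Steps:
u(N, Z) = Z + 2*N
H(f) = 1/(-3 + 2*f)
-1032*H(-6) = -1032/(-3 + 2*(-6)) = -1032/(-3 - 12) = -1032/(-15) = -1032*(-1/15) = 344/5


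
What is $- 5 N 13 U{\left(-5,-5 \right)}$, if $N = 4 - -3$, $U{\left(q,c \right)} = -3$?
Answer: $1365$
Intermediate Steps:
$N = 7$ ($N = 4 + 3 = 7$)
$- 5 N 13 U{\left(-5,-5 \right)} = \left(-5\right) 7 \cdot 13 \left(-3\right) = \left(-35\right) 13 \left(-3\right) = \left(-455\right) \left(-3\right) = 1365$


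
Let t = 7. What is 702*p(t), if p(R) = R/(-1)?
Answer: -4914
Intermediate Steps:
p(R) = -R (p(R) = R*(-1) = -R)
702*p(t) = 702*(-1*7) = 702*(-7) = -4914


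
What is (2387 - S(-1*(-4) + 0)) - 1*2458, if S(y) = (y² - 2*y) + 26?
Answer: -105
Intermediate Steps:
S(y) = 26 + y² - 2*y
(2387 - S(-1*(-4) + 0)) - 1*2458 = (2387 - (26 + (-1*(-4) + 0)² - 2*(-1*(-4) + 0))) - 1*2458 = (2387 - (26 + (4 + 0)² - 2*(4 + 0))) - 2458 = (2387 - (26 + 4² - 2*4)) - 2458 = (2387 - (26 + 16 - 8)) - 2458 = (2387 - 1*34) - 2458 = (2387 - 34) - 2458 = 2353 - 2458 = -105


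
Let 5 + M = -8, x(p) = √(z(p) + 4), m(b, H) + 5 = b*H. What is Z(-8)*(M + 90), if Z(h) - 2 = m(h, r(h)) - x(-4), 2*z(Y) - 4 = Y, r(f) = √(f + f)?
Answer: -385 - 2464*I ≈ -385.0 - 2464.0*I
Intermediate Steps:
r(f) = √2*√f (r(f) = √(2*f) = √2*√f)
z(Y) = 2 + Y/2
m(b, H) = -5 + H*b (m(b, H) = -5 + b*H = -5 + H*b)
x(p) = √(6 + p/2) (x(p) = √((2 + p/2) + 4) = √(6 + p/2))
Z(h) = -5 + √2*h^(3/2) (Z(h) = 2 + ((-5 + (√2*√h)*h) - √(24 + 2*(-4))/2) = 2 + ((-5 + √2*h^(3/2)) - √(24 - 8)/2) = 2 + ((-5 + √2*h^(3/2)) - √16/2) = 2 + ((-5 + √2*h^(3/2)) - 4/2) = 2 + ((-5 + √2*h^(3/2)) - 1*2) = 2 + ((-5 + √2*h^(3/2)) - 2) = 2 + (-7 + √2*h^(3/2)) = -5 + √2*h^(3/2))
M = -13 (M = -5 - 8 = -13)
Z(-8)*(M + 90) = (-5 + √2*(-8)^(3/2))*(-13 + 90) = (-5 + √2*(-16*I*√2))*77 = (-5 - 32*I)*77 = -385 - 2464*I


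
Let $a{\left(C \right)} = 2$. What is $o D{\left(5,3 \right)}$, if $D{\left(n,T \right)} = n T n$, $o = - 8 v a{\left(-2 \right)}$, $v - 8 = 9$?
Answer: $-20400$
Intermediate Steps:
$v = 17$ ($v = 8 + 9 = 17$)
$o = -272$ ($o = \left(-8\right) 17 \cdot 2 = \left(-136\right) 2 = -272$)
$D{\left(n,T \right)} = T n^{2}$ ($D{\left(n,T \right)} = T n n = T n^{2}$)
$o D{\left(5,3 \right)} = - 272 \cdot 3 \cdot 5^{2} = - 272 \cdot 3 \cdot 25 = \left(-272\right) 75 = -20400$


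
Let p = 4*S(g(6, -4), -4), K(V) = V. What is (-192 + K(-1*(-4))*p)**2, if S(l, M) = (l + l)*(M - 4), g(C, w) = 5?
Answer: 2166784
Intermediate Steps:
S(l, M) = 2*l*(-4 + M) (S(l, M) = (2*l)*(-4 + M) = 2*l*(-4 + M))
p = -320 (p = 4*(2*5*(-4 - 4)) = 4*(2*5*(-8)) = 4*(-80) = -320)
(-192 + K(-1*(-4))*p)**2 = (-192 - 1*(-4)*(-320))**2 = (-192 + 4*(-320))**2 = (-192 - 1280)**2 = (-1472)**2 = 2166784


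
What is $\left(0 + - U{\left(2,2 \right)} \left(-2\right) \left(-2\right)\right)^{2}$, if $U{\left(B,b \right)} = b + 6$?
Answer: $1024$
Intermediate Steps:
$U{\left(B,b \right)} = 6 + b$
$\left(0 + - U{\left(2,2 \right)} \left(-2\right) \left(-2\right)\right)^{2} = \left(0 + - \left(6 + 2\right) \left(-2\right) \left(-2\right)\right)^{2} = \left(0 + - 8 \left(-2\right) \left(-2\right)\right)^{2} = \left(0 + \left(-1\right) \left(-16\right) \left(-2\right)\right)^{2} = \left(0 + 16 \left(-2\right)\right)^{2} = \left(0 - 32\right)^{2} = \left(-32\right)^{2} = 1024$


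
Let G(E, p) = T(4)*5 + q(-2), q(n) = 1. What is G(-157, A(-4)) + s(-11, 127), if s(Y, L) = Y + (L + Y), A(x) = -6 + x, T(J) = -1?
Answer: 101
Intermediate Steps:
G(E, p) = -4 (G(E, p) = -1*5 + 1 = -5 + 1 = -4)
s(Y, L) = L + 2*Y
G(-157, A(-4)) + s(-11, 127) = -4 + (127 + 2*(-11)) = -4 + (127 - 22) = -4 + 105 = 101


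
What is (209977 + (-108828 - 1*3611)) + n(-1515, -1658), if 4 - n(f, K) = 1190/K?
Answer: 80862913/829 ≈ 97543.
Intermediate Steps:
n(f, K) = 4 - 1190/K
(209977 + (-108828 - 1*3611)) + n(-1515, -1658) = (209977 + (-108828 - 1*3611)) + (4 - 1190/(-1658)) = (209977 + (-108828 - 3611)) + (4 - 1190*(-1/1658)) = (209977 - 112439) + (4 + 595/829) = 97538 + 3911/829 = 80862913/829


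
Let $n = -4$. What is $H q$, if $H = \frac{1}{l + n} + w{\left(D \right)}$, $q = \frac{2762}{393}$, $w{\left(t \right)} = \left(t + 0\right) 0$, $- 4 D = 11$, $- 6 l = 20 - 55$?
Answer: $\frac{5524}{1441} \approx 3.8335$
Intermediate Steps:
$l = \frac{35}{6}$ ($l = - \frac{20 - 55}{6} = \left(- \frac{1}{6}\right) \left(-35\right) = \frac{35}{6} \approx 5.8333$)
$D = - \frac{11}{4}$ ($D = \left(- \frac{1}{4}\right) 11 = - \frac{11}{4} \approx -2.75$)
$w{\left(t \right)} = 0$ ($w{\left(t \right)} = t 0 = 0$)
$q = \frac{2762}{393}$ ($q = 2762 \cdot \frac{1}{393} = \frac{2762}{393} \approx 7.028$)
$H = \frac{6}{11}$ ($H = \frac{1}{\frac{35}{6} - 4} + 0 = \frac{1}{\frac{11}{6}} + 0 = \frac{6}{11} + 0 = \frac{6}{11} \approx 0.54545$)
$H q = \frac{6}{11} \cdot \frac{2762}{393} = \frac{5524}{1441}$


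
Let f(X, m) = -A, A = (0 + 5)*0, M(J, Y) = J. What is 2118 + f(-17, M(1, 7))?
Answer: 2118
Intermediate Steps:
A = 0 (A = 5*0 = 0)
f(X, m) = 0 (f(X, m) = -1*0 = 0)
2118 + f(-17, M(1, 7)) = 2118 + 0 = 2118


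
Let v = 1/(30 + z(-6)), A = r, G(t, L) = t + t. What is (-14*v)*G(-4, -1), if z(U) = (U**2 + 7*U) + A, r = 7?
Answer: 112/31 ≈ 3.6129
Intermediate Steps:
G(t, L) = 2*t
A = 7
z(U) = 7 + U**2 + 7*U (z(U) = (U**2 + 7*U) + 7 = 7 + U**2 + 7*U)
v = 1/31 (v = 1/(30 + (7 + (-6)**2 + 7*(-6))) = 1/(30 + (7 + 36 - 42)) = 1/(30 + 1) = 1/31 ≈ 0.032258)
(-14*v)*G(-4, -1) = (-14*1/31)*(2*(-4)) = -14/31*(-8) = 112/31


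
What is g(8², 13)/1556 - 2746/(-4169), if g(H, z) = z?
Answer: 4326973/6486964 ≈ 0.66703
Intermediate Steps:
g(8², 13)/1556 - 2746/(-4169) = 13/1556 - 2746/(-4169) = 13*(1/1556) - 2746*(-1/4169) = 13/1556 + 2746/4169 = 4326973/6486964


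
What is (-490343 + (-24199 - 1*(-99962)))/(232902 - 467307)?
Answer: 82916/46881 ≈ 1.7686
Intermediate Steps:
(-490343 + (-24199 - 1*(-99962)))/(232902 - 467307) = (-490343 + (-24199 + 99962))/(-234405) = (-490343 + 75763)*(-1/234405) = -414580*(-1/234405) = 82916/46881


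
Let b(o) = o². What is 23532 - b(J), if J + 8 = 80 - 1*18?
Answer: 20616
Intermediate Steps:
J = 54 (J = -8 + (80 - 1*18) = -8 + (80 - 18) = -8 + 62 = 54)
23532 - b(J) = 23532 - 1*54² = 23532 - 1*2916 = 23532 - 2916 = 20616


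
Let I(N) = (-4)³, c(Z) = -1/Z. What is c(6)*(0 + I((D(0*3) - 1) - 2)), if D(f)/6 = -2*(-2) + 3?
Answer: 32/3 ≈ 10.667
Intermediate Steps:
D(f) = 42 (D(f) = 6*(-2*(-2) + 3) = 6*(4 + 3) = 6*7 = 42)
I(N) = -64
c(6)*(0 + I((D(0*3) - 1) - 2)) = (-1/6)*(0 - 64) = -1*⅙*(-64) = -⅙*(-64) = 32/3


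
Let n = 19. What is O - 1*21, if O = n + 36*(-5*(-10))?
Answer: 1798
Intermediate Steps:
O = 1819 (O = 19 + 36*(-5*(-10)) = 19 + 36*50 = 19 + 1800 = 1819)
O - 1*21 = 1819 - 1*21 = 1819 - 21 = 1798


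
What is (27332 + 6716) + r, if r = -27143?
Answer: 6905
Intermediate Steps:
(27332 + 6716) + r = (27332 + 6716) - 27143 = 34048 - 27143 = 6905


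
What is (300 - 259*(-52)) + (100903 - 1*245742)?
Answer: -131071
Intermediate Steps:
(300 - 259*(-52)) + (100903 - 1*245742) = (300 + 13468) + (100903 - 245742) = 13768 - 144839 = -131071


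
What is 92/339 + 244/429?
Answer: 13576/16159 ≈ 0.84015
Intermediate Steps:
92/339 + 244/429 = 13576/16159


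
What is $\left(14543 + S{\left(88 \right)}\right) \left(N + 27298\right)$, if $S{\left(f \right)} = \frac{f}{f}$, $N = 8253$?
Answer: $517053744$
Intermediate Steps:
$S{\left(f \right)} = 1$
$\left(14543 + S{\left(88 \right)}\right) \left(N + 27298\right) = \left(14543 + 1\right) \left(8253 + 27298\right) = 14544 \cdot 35551 = 517053744$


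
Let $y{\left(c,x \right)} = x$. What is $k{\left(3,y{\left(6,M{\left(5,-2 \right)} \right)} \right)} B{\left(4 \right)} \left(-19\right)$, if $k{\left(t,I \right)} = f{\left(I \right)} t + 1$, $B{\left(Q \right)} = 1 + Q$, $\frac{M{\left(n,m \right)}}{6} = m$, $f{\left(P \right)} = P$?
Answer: $3325$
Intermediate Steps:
$M{\left(n,m \right)} = 6 m$
$k{\left(t,I \right)} = 1 + I t$ ($k{\left(t,I \right)} = I t + 1 = 1 + I t$)
$k{\left(3,y{\left(6,M{\left(5,-2 \right)} \right)} \right)} B{\left(4 \right)} \left(-19\right) = \left(1 + 6 \left(-2\right) 3\right) \left(1 + 4\right) \left(-19\right) = \left(1 - 36\right) 5 \left(-19\right) = \left(-35\right) 5 \left(-19\right) = \left(-175\right) \left(-19\right) = 3325$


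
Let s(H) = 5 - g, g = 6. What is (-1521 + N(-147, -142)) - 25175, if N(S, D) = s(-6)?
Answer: -26697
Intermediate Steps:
s(H) = -1 (s(H) = 5 - 1*6 = 5 - 6 = -1)
N(S, D) = -1
(-1521 + N(-147, -142)) - 25175 = (-1521 - 1) - 25175 = -1522 - 25175 = -26697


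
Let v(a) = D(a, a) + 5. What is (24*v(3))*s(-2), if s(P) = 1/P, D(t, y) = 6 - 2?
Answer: -108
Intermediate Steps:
D(t, y) = 4
v(a) = 9 (v(a) = 4 + 5 = 9)
(24*v(3))*s(-2) = (24*9)/(-2) = 216*(-1/2) = -108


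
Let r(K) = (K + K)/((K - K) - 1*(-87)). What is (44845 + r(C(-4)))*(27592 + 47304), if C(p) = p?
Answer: 292207268272/87 ≈ 3.3587e+9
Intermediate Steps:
r(K) = 2*K/87 (r(K) = (2*K)/(0 + 87) = (2*K)/87 = (2*K)*(1/87) = 2*K/87)
(44845 + r(C(-4)))*(27592 + 47304) = (44845 + (2/87)*(-4))*(27592 + 47304) = (44845 - 8/87)*74896 = (3901507/87)*74896 = 292207268272/87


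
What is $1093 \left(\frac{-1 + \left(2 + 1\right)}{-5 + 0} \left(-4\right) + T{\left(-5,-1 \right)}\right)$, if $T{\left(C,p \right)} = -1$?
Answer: $\frac{3279}{5} \approx 655.8$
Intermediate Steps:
$1093 \left(\frac{-1 + \left(2 + 1\right)}{-5 + 0} \left(-4\right) + T{\left(-5,-1 \right)}\right) = 1093 \left(\frac{-1 + \left(2 + 1\right)}{-5 + 0} \left(-4\right) - 1\right) = 1093 \left(\frac{-1 + 3}{-5} \left(-4\right) - 1\right) = 1093 \left(2 \left(- \frac{1}{5}\right) \left(-4\right) - 1\right) = 1093 \left(\left(- \frac{2}{5}\right) \left(-4\right) - 1\right) = 1093 \left(\frac{8}{5} - 1\right) = 1093 \cdot \frac{3}{5} = \frac{3279}{5}$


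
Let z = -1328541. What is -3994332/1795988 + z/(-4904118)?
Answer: -1433552647139/733978089882 ≈ -1.9531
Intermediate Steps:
-3994332/1795988 + z/(-4904118) = -3994332/1795988 - 1328541/(-4904118) = -3994332*1/1795988 - 1328541*(-1/4904118) = -998583/448997 + 442847/1634706 = -1433552647139/733978089882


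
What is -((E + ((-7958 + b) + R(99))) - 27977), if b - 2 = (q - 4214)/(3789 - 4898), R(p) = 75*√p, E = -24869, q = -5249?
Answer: 67419955/1109 - 225*√11 ≈ 60047.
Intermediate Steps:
b = 11681/1109 (b = 2 + (-5249 - 4214)/(3789 - 4898) = 2 - 9463/(-1109) = 2 - 9463*(-1/1109) = 2 + 9463/1109 = 11681/1109 ≈ 10.533)
-((E + ((-7958 + b) + R(99))) - 27977) = -((-24869 + ((-7958 + 11681/1109) + 75*√99)) - 27977) = -((-24869 + (-8813741/1109 + 75*(3*√11))) - 27977) = -((-24869 + (-8813741/1109 + 225*√11)) - 27977) = -((-36393462/1109 + 225*√11) - 27977) = -(-67419955/1109 + 225*√11) = 67419955/1109 - 225*√11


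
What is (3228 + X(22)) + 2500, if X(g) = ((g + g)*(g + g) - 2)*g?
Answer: 48276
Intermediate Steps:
X(g) = g*(-2 + 4*g²) (X(g) = ((2*g)*(2*g) - 2)*g = (4*g² - 2)*g = (-2 + 4*g²)*g = g*(-2 + 4*g²))
(3228 + X(22)) + 2500 = (3228 + (-2*22 + 4*22³)) + 2500 = (3228 + (-44 + 4*10648)) + 2500 = (3228 + (-44 + 42592)) + 2500 = (3228 + 42548) + 2500 = 45776 + 2500 = 48276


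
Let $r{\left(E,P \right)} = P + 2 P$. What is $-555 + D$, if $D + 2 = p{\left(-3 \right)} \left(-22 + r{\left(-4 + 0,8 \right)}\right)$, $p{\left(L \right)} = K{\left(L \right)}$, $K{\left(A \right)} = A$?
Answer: $-563$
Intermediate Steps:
$r{\left(E,P \right)} = 3 P$
$p{\left(L \right)} = L$
$D = -8$ ($D = -2 - 3 \left(-22 + 3 \cdot 8\right) = -2 - 3 \left(-22 + 24\right) = -2 - 6 = -8$)
$-555 + D = -555 - 8 = -563$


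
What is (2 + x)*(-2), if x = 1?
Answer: -6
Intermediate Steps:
(2 + x)*(-2) = (2 + 1)*(-2) = 3*(-2) = -6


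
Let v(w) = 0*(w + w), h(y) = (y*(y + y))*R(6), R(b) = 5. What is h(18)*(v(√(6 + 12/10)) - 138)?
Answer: -447120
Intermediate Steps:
h(y) = 10*y² (h(y) = (y*(y + y))*5 = (y*(2*y))*5 = (2*y²)*5 = 10*y²)
v(w) = 0 (v(w) = 0*(2*w) = 0)
h(18)*(v(√(6 + 12/10)) - 138) = (10*18²)*(0 - 138) = (10*324)*(-138) = 3240*(-138) = -447120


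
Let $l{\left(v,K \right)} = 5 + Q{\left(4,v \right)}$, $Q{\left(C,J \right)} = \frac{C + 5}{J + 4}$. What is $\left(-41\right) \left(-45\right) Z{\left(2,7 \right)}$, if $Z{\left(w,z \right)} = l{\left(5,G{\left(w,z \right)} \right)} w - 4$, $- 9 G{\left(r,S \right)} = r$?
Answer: $14760$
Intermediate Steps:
$G{\left(r,S \right)} = - \frac{r}{9}$
$Q{\left(C,J \right)} = \frac{5 + C}{4 + J}$
$l{\left(v,K \right)} = 5 + \frac{9}{4 + v}$ ($l{\left(v,K \right)} = 5 + \frac{5 + 4}{4 + v} = 5 + \frac{1}{4 + v} 9 = 5 + \frac{9}{4 + v}$)
$Z{\left(w,z \right)} = -4 + 6 w$ ($Z{\left(w,z \right)} = \frac{29 + 5 \cdot 5}{4 + 5} w - 4 = \frac{29 + 25}{9} w - 4 = \frac{1}{9} \cdot 54 w - 4 = 6 w - 4 = -4 + 6 w$)
$\left(-41\right) \left(-45\right) Z{\left(2,7 \right)} = \left(-41\right) \left(-45\right) \left(-4 + 6 \cdot 2\right) = 1845 \left(-4 + 12\right) = 1845 \cdot 8 = 14760$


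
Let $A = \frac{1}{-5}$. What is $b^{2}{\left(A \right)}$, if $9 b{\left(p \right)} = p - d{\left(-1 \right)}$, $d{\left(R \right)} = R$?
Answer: $\frac{16}{2025} \approx 0.0079012$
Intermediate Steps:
$A = - \frac{1}{5} \approx -0.2$
$b{\left(p \right)} = \frac{1}{9} + \frac{p}{9}$ ($b{\left(p \right)} = \frac{p - -1}{9} = \frac{p + 1}{9} = \frac{1 + p}{9} = \frac{1}{9} + \frac{p}{9}$)
$b^{2}{\left(A \right)} = \left(\frac{1}{9} + \frac{1}{9} \left(- \frac{1}{5}\right)\right)^{2} = \left(\frac{1}{9} - \frac{1}{45}\right)^{2} = \left(\frac{4}{45}\right)^{2} = \frac{16}{2025}$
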